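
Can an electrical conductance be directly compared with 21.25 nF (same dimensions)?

Dimensions:
  an electrical conductance:  [electrical conductance] = kg⁻¹·m⁻²·s³·A²
  21.25 nF:  F = C·V⁻¹ = kg⁻¹·m⁻²·s⁴·A²
kg⁻¹·m⁻²·s³·A² ≠ kg⁻¹·m⁻²·s⁴·A², so they cannot be added.

No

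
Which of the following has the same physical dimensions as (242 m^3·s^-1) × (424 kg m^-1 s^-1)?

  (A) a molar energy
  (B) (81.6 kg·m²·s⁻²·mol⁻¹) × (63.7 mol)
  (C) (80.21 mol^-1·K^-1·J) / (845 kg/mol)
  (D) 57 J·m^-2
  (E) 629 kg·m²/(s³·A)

(B)

Reference: [m³·s⁻¹] · [kg·m⁻¹·s⁻¹] = kg·m²·s⁻².
Each option:
  (A) [molar energy] = kg·m²·s⁻²·mol⁻¹
  (B) [kg·m²·s⁻²·mol⁻¹] · [mol] = kg·m²·s⁻²  ← same
  (C) [kg·m²·s⁻²·K⁻¹·mol⁻¹] / [kg·mol⁻¹] = m²·s⁻²·K⁻¹
  (D) J·m⁻² = N·m·m⁻² = kg·s⁻²
  (E) kg·m²·s⁻³·A⁻¹
Only (B) matches kg·m²·s⁻².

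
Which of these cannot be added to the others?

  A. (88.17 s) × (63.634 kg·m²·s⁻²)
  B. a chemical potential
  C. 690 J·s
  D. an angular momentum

B.

Dimensions:
  A. [s] · [kg·m²·s⁻²] = kg·m²·s⁻¹
  B. [chemical potential] = kg·m²·s⁻²·mol⁻¹
  C. J·s = N·m·s = kg·m²·s⁻¹
  D. [angular momentum] = kg·m²·s⁻¹
All reduce to kg·m²·s⁻¹ except B., which is kg·m²·s⁻²·mol⁻¹.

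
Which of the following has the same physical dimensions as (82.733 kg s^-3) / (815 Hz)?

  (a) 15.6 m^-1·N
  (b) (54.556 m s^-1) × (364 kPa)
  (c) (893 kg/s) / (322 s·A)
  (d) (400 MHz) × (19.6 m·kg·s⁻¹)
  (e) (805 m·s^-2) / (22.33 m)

Reference: [kg·s⁻³] / [s⁻¹] = kg·s⁻².
Each option:
  (a) N·m⁻¹ = kg·m·s⁻²·m⁻¹ = kg·s⁻²  ← same
  (b) [m·s⁻¹] · [kg·m⁻¹·s⁻²] = kg·s⁻³
  (c) [kg·s⁻¹] / [s·A] = kg·s⁻²·A⁻¹
  (d) [s⁻¹] · [kg·m·s⁻¹] = kg·m·s⁻²
  (e) [m·s⁻²] / [m] = s⁻²
Only (a) matches kg·s⁻².

(a)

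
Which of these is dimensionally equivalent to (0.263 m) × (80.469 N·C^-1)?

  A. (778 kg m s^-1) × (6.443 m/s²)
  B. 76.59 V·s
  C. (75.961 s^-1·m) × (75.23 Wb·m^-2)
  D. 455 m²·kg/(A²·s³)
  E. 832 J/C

E.

Reference: [m] · [kg·m·s⁻³·A⁻¹] = kg·m²·s⁻³·A⁻¹.
Each option:
  A. [kg·m·s⁻¹] · [m·s⁻²] = kg·m²·s⁻³
  B. V·s = J·C⁻¹·s = kg·m²·s⁻²·A⁻¹
  C. [m·s⁻¹] · [kg·s⁻²·A⁻¹] = kg·m·s⁻³·A⁻¹
  D. kg·m²·s⁻³·A⁻²
  E. J·C⁻¹ = N·m·(s·A)⁻¹ = kg·m²·s⁻³·A⁻¹  ← same
Only E. matches kg·m²·s⁻³·A⁻¹.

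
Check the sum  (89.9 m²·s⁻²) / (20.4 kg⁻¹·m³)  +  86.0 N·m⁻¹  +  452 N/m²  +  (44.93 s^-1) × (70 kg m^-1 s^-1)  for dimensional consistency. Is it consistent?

Reduce each to base SI dimensions:
  (89.9 m²·s⁻²) / (20.4 kg⁻¹·m³):  [m²·s⁻²] / [kg⁻¹·m³] = kg·m⁻¹·s⁻²
  86.0 N·m⁻¹:  N·m⁻¹ = kg·m·s⁻²·m⁻¹ = kg·s⁻²
  452 N/m²:  N·m⁻² = kg·m·s⁻²·m⁻² = kg·m⁻¹·s⁻²
  (44.93 s^-1) × (70 kg m^-1 s^-1):  [s⁻¹] · [kg·m⁻¹·s⁻¹] = kg·m⁻¹·s⁻²
The terms do not share a single dimension (kg·m⁻¹·s⁻² vs kg·s⁻²).

No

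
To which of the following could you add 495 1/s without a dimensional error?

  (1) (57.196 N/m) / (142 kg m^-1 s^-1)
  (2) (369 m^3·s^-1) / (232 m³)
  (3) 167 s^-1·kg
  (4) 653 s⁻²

Reference: s⁻¹.
Each option:
  (1) [kg·s⁻²] / [kg·m⁻¹·s⁻¹] = m·s⁻¹
  (2) [m³·s⁻¹] / [m³] = s⁻¹  ← same
  (3) kg·s⁻¹
  (4) s⁻²
Only (2) matches s⁻¹.

(2)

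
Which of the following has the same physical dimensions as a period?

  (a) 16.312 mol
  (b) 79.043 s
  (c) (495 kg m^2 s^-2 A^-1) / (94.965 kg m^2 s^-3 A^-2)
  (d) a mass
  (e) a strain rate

Reference: [period] = s.
Each option:
  (a) mol
  (b) s  ← same
  (c) [kg·m²·s⁻²·A⁻¹] / [kg·m²·s⁻³·A⁻²] = s·A
  (d) [mass] = kg
  (e) [strain rate] = s⁻¹
Only (b) matches s.

(b)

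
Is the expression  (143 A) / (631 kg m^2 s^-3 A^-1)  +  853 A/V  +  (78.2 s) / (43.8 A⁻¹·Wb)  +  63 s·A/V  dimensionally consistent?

Expand each in SI base units:
  (143 A) / (631 kg m^2 s^-3 A^-1):  [A] / [kg·m²·s⁻³·A⁻¹] = kg⁻¹·m⁻²·s³·A²
  853 A/V:  A·V⁻¹ = A·(J·C⁻¹)⁻¹ = kg⁻¹·m⁻²·s³·A²
  (78.2 s) / (43.8 A⁻¹·Wb):  [s] / [kg·m²·s⁻²·A⁻²] = kg⁻¹·m⁻²·s³·A²
  63 s·A/V:  A·s·V⁻¹ = A·s·(J·C⁻¹)⁻¹ = kg⁻¹·m⁻²·s⁴·A²
The terms do not share a single dimension (kg⁻¹·m⁻²·s³·A² vs kg⁻¹·m⁻²·s⁴·A²).

No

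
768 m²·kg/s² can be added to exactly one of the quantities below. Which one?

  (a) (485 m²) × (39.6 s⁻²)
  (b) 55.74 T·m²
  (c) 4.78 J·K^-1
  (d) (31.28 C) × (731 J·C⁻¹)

(d)

Reference: kg·m²·s⁻².
Each option:
  (a) [m²] · [s⁻²] = m²·s⁻²
  (b) T·m² = Wb·m⁻²·m² = kg·m²·s⁻²·A⁻¹
  (c) J·K⁻¹ = N·m·K⁻¹ = kg·m²·s⁻²·K⁻¹
  (d) [s·A] · [kg·m²·s⁻³·A⁻¹] = kg·m²·s⁻²  ← same
Only (d) matches kg·m²·s⁻².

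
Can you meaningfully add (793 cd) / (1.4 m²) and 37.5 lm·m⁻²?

Yes

Work out the base dimensions of each:
  (793 cd) / (1.4 m²):  [cd] / [m²] = m⁻²·cd
  37.5 lm·m⁻²:  lm·m⁻² = cd·m⁻² = m⁻²·cd
Both are m⁻²·cd, so they have the same dimensions and can be added.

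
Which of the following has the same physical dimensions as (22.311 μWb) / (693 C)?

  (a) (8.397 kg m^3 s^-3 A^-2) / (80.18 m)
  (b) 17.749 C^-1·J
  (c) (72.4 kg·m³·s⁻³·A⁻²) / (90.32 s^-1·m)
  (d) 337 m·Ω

Reference: [kg·m²·s⁻²·A⁻¹] / [s·A] = kg·m²·s⁻³·A⁻².
Each option:
  (a) [kg·m³·s⁻³·A⁻²] / [m] = kg·m²·s⁻³·A⁻²  ← same
  (b) J·C⁻¹ = N·m·(s·A)⁻¹ = kg·m²·s⁻³·A⁻¹
  (c) [kg·m³·s⁻³·A⁻²] / [m·s⁻¹] = kg·m²·s⁻²·A⁻²
  (d) Ω·m = V·A⁻¹·m = kg·m³·s⁻³·A⁻²
Only (a) matches kg·m²·s⁻³·A⁻².

(a)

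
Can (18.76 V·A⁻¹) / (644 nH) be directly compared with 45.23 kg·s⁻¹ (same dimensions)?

Work out the base dimensions of each:
  (18.76 V·A⁻¹) / (644 nH):  [kg·m²·s⁻³·A⁻²] / [kg·m²·s⁻²·A⁻²] = s⁻¹
  45.23 kg·s⁻¹:  kg·s⁻¹
s⁻¹ ≠ kg·s⁻¹, so they cannot be added.

No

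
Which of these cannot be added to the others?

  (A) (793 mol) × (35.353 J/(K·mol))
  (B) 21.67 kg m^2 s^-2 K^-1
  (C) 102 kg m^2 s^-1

(C)

Reduce each to base SI dimensions:
  (A) [mol] · [kg·m²·s⁻²·K⁻¹·mol⁻¹] = kg·m²·s⁻²·K⁻¹
  (B) kg·m²·s⁻²·K⁻¹
  (C) kg·m²·s⁻¹
All reduce to kg·m²·s⁻²·K⁻¹ except (C), which is kg·m²·s⁻¹.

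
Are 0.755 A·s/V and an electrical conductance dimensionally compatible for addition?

No

Expand each in SI base units:
  0.755 A·s/V:  A·s·V⁻¹ = A·s·(J·C⁻¹)⁻¹ = kg⁻¹·m⁻²·s⁴·A²
  an electrical conductance:  [electrical conductance] = kg⁻¹·m⁻²·s³·A²
kg⁻¹·m⁻²·s⁴·A² ≠ kg⁻¹·m⁻²·s³·A², so they cannot be added.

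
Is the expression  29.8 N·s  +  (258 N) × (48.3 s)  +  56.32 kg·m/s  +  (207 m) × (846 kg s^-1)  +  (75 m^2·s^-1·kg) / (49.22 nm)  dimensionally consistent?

Yes

Work out the base dimensions of each:
  29.8 N·s:  N·s = kg·m·s⁻²·s = kg·m·s⁻¹
  (258 N) × (48.3 s):  [kg·m·s⁻²] · [s] = kg·m·s⁻¹
  56.32 kg·m/s:  kg·m·s⁻¹
  (207 m) × (846 kg s^-1):  [m] · [kg·s⁻¹] = kg·m·s⁻¹
  (75 m^2·s^-1·kg) / (49.22 nm):  [kg·m²·s⁻¹] / [m] = kg·m·s⁻¹
Every term reduces to kg·m·s⁻¹.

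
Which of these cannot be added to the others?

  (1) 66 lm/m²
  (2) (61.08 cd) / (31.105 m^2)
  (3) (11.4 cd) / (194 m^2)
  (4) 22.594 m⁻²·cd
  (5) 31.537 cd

In SI base units:
  (1) lm·m⁻² = cd·m⁻² = m⁻²·cd
  (2) [cd] / [m²] = m⁻²·cd
  (3) [cd] / [m²] = m⁻²·cd
  (4) cd·m⁻² = m⁻²·cd
  (5) cd
All reduce to m⁻²·cd except (5), which is cd.

(5)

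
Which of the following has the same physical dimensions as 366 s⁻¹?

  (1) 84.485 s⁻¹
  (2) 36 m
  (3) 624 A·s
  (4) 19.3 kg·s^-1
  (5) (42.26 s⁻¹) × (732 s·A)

(1)

Reference: s⁻¹.
Each option:
  (1) s⁻¹  ← same
  (2) m
  (3) A·s = s·A
  (4) kg·s⁻¹
  (5) [s⁻¹] · [s·A] = A
Only (1) matches s⁻¹.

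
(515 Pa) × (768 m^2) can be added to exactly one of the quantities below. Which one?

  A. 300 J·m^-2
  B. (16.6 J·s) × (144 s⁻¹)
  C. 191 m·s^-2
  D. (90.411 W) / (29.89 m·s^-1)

D.

Reference: [kg·m⁻¹·s⁻²] · [m²] = kg·m·s⁻².
Each option:
  A. J·m⁻² = N·m·m⁻² = kg·s⁻²
  B. [kg·m²·s⁻¹] · [s⁻¹] = kg·m²·s⁻²
  C. m·s⁻²
  D. [kg·m²·s⁻³] / [m·s⁻¹] = kg·m·s⁻²  ← same
Only D. matches kg·m·s⁻².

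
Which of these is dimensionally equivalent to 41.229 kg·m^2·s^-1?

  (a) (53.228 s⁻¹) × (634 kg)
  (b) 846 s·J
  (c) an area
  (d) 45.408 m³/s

Reference: kg·m²·s⁻¹.
Each option:
  (a) [s⁻¹] · [kg] = kg·s⁻¹
  (b) J·s = N·m·s = kg·m²·s⁻¹  ← same
  (c) [area] = m²
  (d) m³·s⁻¹
Only (b) matches kg·m²·s⁻¹.

(b)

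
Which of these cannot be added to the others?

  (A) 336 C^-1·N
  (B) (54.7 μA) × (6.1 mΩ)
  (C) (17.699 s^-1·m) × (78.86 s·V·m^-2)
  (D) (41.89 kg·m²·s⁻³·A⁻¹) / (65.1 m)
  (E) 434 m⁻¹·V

(B)

Reduce each to base SI dimensions:
  (A) N·C⁻¹ = kg·m·s⁻²·(s·A)⁻¹ = kg·m·s⁻³·A⁻¹
  (B) [A] · [kg·m²·s⁻³·A⁻²] = kg·m²·s⁻³·A⁻¹
  (C) [m·s⁻¹] · [kg·s⁻²·A⁻¹] = kg·m·s⁻³·A⁻¹
  (D) [kg·m²·s⁻³·A⁻¹] / [m] = kg·m·s⁻³·A⁻¹
  (E) V·m⁻¹ = J·C⁻¹·m⁻¹ = kg·m·s⁻³·A⁻¹
All reduce to kg·m·s⁻³·A⁻¹ except (B), which is kg·m²·s⁻³·A⁻¹.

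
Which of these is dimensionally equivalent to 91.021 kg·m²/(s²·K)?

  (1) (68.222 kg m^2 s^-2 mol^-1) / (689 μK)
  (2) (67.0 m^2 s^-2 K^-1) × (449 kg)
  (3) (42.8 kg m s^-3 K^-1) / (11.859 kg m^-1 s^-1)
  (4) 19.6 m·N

(2)

Reference: kg·m²·s⁻²·K⁻¹.
Each option:
  (1) [kg·m²·s⁻²·mol⁻¹] / [K] = kg·m²·s⁻²·K⁻¹·mol⁻¹
  (2) [m²·s⁻²·K⁻¹] · [kg] = kg·m²·s⁻²·K⁻¹  ← same
  (3) [kg·m·s⁻³·K⁻¹] / [kg·m⁻¹·s⁻¹] = m²·s⁻²·K⁻¹
  (4) N·m = kg·m·s⁻²·m = kg·m²·s⁻²
Only (2) matches kg·m²·s⁻²·K⁻¹.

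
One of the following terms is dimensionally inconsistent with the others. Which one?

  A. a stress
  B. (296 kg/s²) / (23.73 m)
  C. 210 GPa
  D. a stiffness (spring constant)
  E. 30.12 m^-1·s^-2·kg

D.

Reduce each to base SI dimensions:
  A. [stress] = kg·m⁻¹·s⁻²
  B. [kg·s⁻²] / [m] = kg·m⁻¹·s⁻²
  C. Pa = N·m⁻² = kg·m⁻¹·s⁻²
  D. [stiffness (spring constant)] = kg·s⁻²
  E. kg·m⁻¹·s⁻²
All reduce to kg·m⁻¹·s⁻² except D., which is kg·s⁻².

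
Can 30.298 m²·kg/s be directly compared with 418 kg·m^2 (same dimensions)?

No

Reduce each to base SI dimensions:
  30.298 m²·kg/s:  kg·m²·s⁻¹
  418 kg·m^2:  kg·m²
kg·m²·s⁻¹ ≠ kg·m², so they cannot be added.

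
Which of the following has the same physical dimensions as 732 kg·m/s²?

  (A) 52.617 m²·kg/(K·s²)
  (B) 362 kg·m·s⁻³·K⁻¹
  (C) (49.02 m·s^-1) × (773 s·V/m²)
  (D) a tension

(D)

Reference: kg·m·s⁻².
Each option:
  (A) kg·m²·s⁻²·K⁻¹
  (B) kg·m·s⁻³·K⁻¹
  (C) [m·s⁻¹] · [kg·s⁻²·A⁻¹] = kg·m·s⁻³·A⁻¹
  (D) [tension] = kg·m·s⁻²  ← same
Only (D) matches kg·m·s⁻².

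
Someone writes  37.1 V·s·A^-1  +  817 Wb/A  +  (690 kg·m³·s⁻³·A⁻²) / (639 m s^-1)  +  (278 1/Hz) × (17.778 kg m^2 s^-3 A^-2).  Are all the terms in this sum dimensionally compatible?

Yes

Reduce each to base SI dimensions:
  37.1 V·s·A^-1:  V·s·A⁻¹ = J·C⁻¹·s·A⁻¹ = kg·m²·s⁻²·A⁻²
  817 Wb/A:  Wb·A⁻¹ = V·s·A⁻¹ = kg·m²·s⁻²·A⁻²
  (690 kg·m³·s⁻³·A⁻²) / (639 m s^-1):  [kg·m³·s⁻³·A⁻²] / [m·s⁻¹] = kg·m²·s⁻²·A⁻²
  (278 1/Hz) × (17.778 kg m^2 s^-3 A^-2):  [s] · [kg·m²·s⁻³·A⁻²] = kg·m²·s⁻²·A⁻²
Every term reduces to kg·m²·s⁻²·A⁻².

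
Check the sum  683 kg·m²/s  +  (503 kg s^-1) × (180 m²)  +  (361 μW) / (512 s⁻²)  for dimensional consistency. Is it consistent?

In SI base units:
  683 kg·m²/s:  kg·m²·s⁻¹
  (503 kg s^-1) × (180 m²):  [kg·s⁻¹] · [m²] = kg·m²·s⁻¹
  (361 μW) / (512 s⁻²):  [kg·m²·s⁻³] / [s⁻²] = kg·m²·s⁻¹
Every term reduces to kg·m²·s⁻¹.

Yes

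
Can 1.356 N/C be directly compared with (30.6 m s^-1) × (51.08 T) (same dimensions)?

Yes

Work out the base dimensions of each:
  1.356 N/C:  N·C⁻¹ = kg·m·s⁻²·(s·A)⁻¹ = kg·m·s⁻³·A⁻¹
  (30.6 m s^-1) × (51.08 T):  [m·s⁻¹] · [kg·s⁻²·A⁻¹] = kg·m·s⁻³·A⁻¹
Both are kg·m·s⁻³·A⁻¹, so they have the same dimensions and can be added.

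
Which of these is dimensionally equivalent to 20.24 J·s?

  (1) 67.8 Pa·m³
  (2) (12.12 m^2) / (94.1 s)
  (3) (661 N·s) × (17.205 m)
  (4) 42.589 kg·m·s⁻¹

(3)

Reference: J·s = N·m·s = kg·m²·s⁻¹.
Each option:
  (1) Pa·m³ = N·m⁻²·m³ = kg·m²·s⁻²
  (2) [m²] / [s] = m²·s⁻¹
  (3) [kg·m·s⁻¹] · [m] = kg·m²·s⁻¹  ← same
  (4) kg·m·s⁻¹
Only (3) matches kg·m²·s⁻¹.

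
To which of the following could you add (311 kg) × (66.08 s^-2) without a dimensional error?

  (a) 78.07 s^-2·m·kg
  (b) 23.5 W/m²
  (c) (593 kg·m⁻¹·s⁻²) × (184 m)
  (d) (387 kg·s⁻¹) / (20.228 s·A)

Reference: [kg] · [s⁻²] = kg·s⁻².
Each option:
  (a) kg·m·s⁻²
  (b) W·m⁻² = J·s⁻¹·m⁻² = kg·s⁻³
  (c) [kg·m⁻¹·s⁻²] · [m] = kg·s⁻²  ← same
  (d) [kg·s⁻¹] / [s·A] = kg·s⁻²·A⁻¹
Only (c) matches kg·s⁻².

(c)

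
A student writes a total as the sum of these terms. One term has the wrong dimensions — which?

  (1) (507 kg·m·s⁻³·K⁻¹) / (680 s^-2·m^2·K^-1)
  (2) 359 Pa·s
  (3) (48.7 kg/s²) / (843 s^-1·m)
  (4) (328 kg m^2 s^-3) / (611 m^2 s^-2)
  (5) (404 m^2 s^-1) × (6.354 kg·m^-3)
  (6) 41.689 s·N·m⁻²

In SI base units:
  (1) [kg·m·s⁻³·K⁻¹] / [m²·s⁻²·K⁻¹] = kg·m⁻¹·s⁻¹
  (2) Pa·s = N·m⁻²·s = kg·m⁻¹·s⁻¹
  (3) [kg·s⁻²] / [m·s⁻¹] = kg·m⁻¹·s⁻¹
  (4) [kg·m²·s⁻³] / [m²·s⁻²] = kg·s⁻¹
  (5) [m²·s⁻¹] · [kg·m⁻³] = kg·m⁻¹·s⁻¹
  (6) N·s·m⁻² = kg·m·s⁻²·s·m⁻² = kg·m⁻¹·s⁻¹
All reduce to kg·m⁻¹·s⁻¹ except (4), which is kg·s⁻¹.

(4)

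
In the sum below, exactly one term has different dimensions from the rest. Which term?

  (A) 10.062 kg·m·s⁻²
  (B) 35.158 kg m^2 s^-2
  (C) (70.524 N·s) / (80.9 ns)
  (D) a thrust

(B)

Work out the base dimensions of each:
  (A) kg·m·s⁻²
  (B) kg·m²·s⁻²
  (C) [kg·m·s⁻¹] / [s] = kg·m·s⁻²
  (D) [thrust] = kg·m·s⁻²
All reduce to kg·m·s⁻² except (B), which is kg·m²·s⁻².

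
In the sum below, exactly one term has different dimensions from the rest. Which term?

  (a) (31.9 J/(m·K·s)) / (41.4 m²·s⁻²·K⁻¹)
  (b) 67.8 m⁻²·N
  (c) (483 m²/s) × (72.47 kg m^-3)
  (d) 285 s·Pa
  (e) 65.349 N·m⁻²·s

(b)

In SI base units:
  (a) [kg·m·s⁻³·K⁻¹] / [m²·s⁻²·K⁻¹] = kg·m⁻¹·s⁻¹
  (b) N·m⁻² = kg·m·s⁻²·m⁻² = kg·m⁻¹·s⁻²
  (c) [m²·s⁻¹] · [kg·m⁻³] = kg·m⁻¹·s⁻¹
  (d) Pa·s = N·m⁻²·s = kg·m⁻¹·s⁻¹
  (e) N·s·m⁻² = kg·m·s⁻²·s·m⁻² = kg·m⁻¹·s⁻¹
All reduce to kg·m⁻¹·s⁻¹ except (b), which is kg·m⁻¹·s⁻².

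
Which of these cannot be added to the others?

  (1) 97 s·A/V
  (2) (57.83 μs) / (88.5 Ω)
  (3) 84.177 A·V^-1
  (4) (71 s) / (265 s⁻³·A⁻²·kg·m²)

(3)

Work out the base dimensions of each:
  (1) A·s·V⁻¹ = A·s·(J·C⁻¹)⁻¹ = kg⁻¹·m⁻²·s⁴·A²
  (2) [s] / [kg·m²·s⁻³·A⁻²] = kg⁻¹·m⁻²·s⁴·A²
  (3) A·V⁻¹ = A·(J·C⁻¹)⁻¹ = kg⁻¹·m⁻²·s³·A²
  (4) [s] / [kg·m²·s⁻³·A⁻²] = kg⁻¹·m⁻²·s⁴·A²
All reduce to kg⁻¹·m⁻²·s⁴·A² except (3), which is kg⁻¹·m⁻²·s³·A².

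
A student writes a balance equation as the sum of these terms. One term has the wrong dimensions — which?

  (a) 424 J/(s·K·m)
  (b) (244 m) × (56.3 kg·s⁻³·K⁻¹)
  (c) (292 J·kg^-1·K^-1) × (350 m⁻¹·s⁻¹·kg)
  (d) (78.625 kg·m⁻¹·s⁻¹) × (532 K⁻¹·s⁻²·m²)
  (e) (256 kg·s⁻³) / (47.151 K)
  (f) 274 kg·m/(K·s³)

(e)

In SI base units:
  (a) J·s⁻¹·m⁻¹·K⁻¹ = N·m·s⁻¹·m⁻¹·K⁻¹ = kg·m·s⁻³·K⁻¹
  (b) [m] · [kg·s⁻³·K⁻¹] = kg·m·s⁻³·K⁻¹
  (c) [m²·s⁻²·K⁻¹] · [kg·m⁻¹·s⁻¹] = kg·m·s⁻³·K⁻¹
  (d) [kg·m⁻¹·s⁻¹] · [m²·s⁻²·K⁻¹] = kg·m·s⁻³·K⁻¹
  (e) [kg·s⁻³] / [K] = kg·s⁻³·K⁻¹
  (f) kg·m·s⁻³·K⁻¹
All reduce to kg·m·s⁻³·K⁻¹ except (e), which is kg·s⁻³·K⁻¹.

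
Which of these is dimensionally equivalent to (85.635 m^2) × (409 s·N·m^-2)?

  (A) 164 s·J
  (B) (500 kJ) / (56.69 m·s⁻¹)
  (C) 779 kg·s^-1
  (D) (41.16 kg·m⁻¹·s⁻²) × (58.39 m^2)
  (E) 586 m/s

Reference: [m²] · [kg·m⁻¹·s⁻¹] = kg·m·s⁻¹.
Each option:
  (A) J·s = N·m·s = kg·m²·s⁻¹
  (B) [kg·m²·s⁻²] / [m·s⁻¹] = kg·m·s⁻¹  ← same
  (C) kg·s⁻¹
  (D) [kg·m⁻¹·s⁻²] · [m²] = kg·m·s⁻²
  (E) m·s⁻¹
Only (B) matches kg·m·s⁻¹.

(B)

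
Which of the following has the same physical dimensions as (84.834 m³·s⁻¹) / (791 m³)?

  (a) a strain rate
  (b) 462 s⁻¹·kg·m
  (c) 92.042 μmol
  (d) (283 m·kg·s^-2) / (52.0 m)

(a)

Reference: [m³·s⁻¹] / [m³] = s⁻¹.
Each option:
  (a) [strain rate] = s⁻¹  ← same
  (b) kg·m·s⁻¹
  (c) mol
  (d) [kg·m·s⁻²] / [m] = kg·s⁻²
Only (a) matches s⁻¹.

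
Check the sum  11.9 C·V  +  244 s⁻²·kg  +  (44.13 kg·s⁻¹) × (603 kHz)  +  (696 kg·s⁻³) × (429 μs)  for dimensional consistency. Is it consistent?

No

Dimensions:
  11.9 C·V:  C·V = s·A·J·C⁻¹ = kg·m²·s⁻²
  244 s⁻²·kg:  kg·s⁻²
  (44.13 kg·s⁻¹) × (603 kHz):  [kg·s⁻¹] · [s⁻¹] = kg·s⁻²
  (696 kg·s⁻³) × (429 μs):  [kg·s⁻³] · [s] = kg·s⁻²
The terms do not share a single dimension (kg·m²·s⁻² vs kg·s⁻²).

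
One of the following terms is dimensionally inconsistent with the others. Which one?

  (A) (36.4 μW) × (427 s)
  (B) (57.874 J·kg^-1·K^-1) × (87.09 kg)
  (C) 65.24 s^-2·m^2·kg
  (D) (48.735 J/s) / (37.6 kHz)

Reduce each to base SI dimensions:
  (A) [kg·m²·s⁻³] · [s] = kg·m²·s⁻²
  (B) [m²·s⁻²·K⁻¹] · [kg] = kg·m²·s⁻²·K⁻¹
  (C) kg·m²·s⁻²
  (D) [kg·m²·s⁻³] / [s⁻¹] = kg·m²·s⁻²
All reduce to kg·m²·s⁻² except (B), which is kg·m²·s⁻²·K⁻¹.

(B)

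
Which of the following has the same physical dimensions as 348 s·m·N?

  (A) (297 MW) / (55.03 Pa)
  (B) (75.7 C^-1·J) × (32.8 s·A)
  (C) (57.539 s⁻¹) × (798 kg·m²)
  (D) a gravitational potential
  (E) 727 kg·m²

Reference: N·m·s = kg·m·s⁻²·m·s = kg·m²·s⁻¹.
Each option:
  (A) [kg·m²·s⁻³] / [kg·m⁻¹·s⁻²] = m³·s⁻¹
  (B) [kg·m²·s⁻³·A⁻¹] · [s·A] = kg·m²·s⁻²
  (C) [s⁻¹] · [kg·m²] = kg·m²·s⁻¹  ← same
  (D) [gravitational potential] = m²·s⁻²
  (E) kg·m²
Only (C) matches kg·m²·s⁻¹.

(C)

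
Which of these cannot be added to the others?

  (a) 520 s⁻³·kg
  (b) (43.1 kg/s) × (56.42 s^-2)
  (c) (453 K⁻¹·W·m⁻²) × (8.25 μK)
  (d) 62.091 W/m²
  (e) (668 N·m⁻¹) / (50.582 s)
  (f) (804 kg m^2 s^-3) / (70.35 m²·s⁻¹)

(f)

In SI base units:
  (a) kg·s⁻³
  (b) [kg·s⁻¹] · [s⁻²] = kg·s⁻³
  (c) [kg·s⁻³·K⁻¹] · [K] = kg·s⁻³
  (d) W·m⁻² = J·s⁻¹·m⁻² = kg·s⁻³
  (e) [kg·s⁻²] / [s] = kg·s⁻³
  (f) [kg·m²·s⁻³] / [m²·s⁻¹] = kg·s⁻²
All reduce to kg·s⁻³ except (f), which is kg·s⁻².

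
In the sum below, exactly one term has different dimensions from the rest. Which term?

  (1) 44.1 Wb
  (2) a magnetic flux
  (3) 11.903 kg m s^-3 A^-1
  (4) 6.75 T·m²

(3)

Dimensions:
  (1) Wb = V·s = kg·m²·s⁻²·A⁻¹
  (2) [magnetic flux] = kg·m²·s⁻²·A⁻¹
  (3) kg·m·s⁻³·A⁻¹
  (4) T·m² = Wb·m⁻²·m² = kg·m²·s⁻²·A⁻¹
All reduce to kg·m²·s⁻²·A⁻¹ except (3), which is kg·m·s⁻³·A⁻¹.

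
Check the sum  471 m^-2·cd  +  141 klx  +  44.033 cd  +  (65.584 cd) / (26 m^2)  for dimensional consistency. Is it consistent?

Dimensions:
  471 m^-2·cd:  cd·m⁻² = m⁻²·cd
  141 klx:  lx = lm·m⁻² = m⁻²·cd
  44.033 cd:  cd
  (65.584 cd) / (26 m^2):  [cd] / [m²] = m⁻²·cd
The terms do not share a single dimension (cd vs m⁻²·cd).

No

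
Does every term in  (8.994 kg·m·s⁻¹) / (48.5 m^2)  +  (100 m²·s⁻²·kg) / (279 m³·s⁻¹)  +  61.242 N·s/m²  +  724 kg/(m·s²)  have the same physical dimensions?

Work out the base dimensions of each:
  (8.994 kg·m·s⁻¹) / (48.5 m^2):  [kg·m·s⁻¹] / [m²] = kg·m⁻¹·s⁻¹
  (100 m²·s⁻²·kg) / (279 m³·s⁻¹):  [kg·m²·s⁻²] / [m³·s⁻¹] = kg·m⁻¹·s⁻¹
  61.242 N·s/m²:  N·s·m⁻² = kg·m·s⁻²·s·m⁻² = kg·m⁻¹·s⁻¹
  724 kg/(m·s²):  kg·m⁻¹·s⁻²
The terms do not share a single dimension (kg·m⁻¹·s⁻² vs kg·m⁻¹·s⁻¹).

No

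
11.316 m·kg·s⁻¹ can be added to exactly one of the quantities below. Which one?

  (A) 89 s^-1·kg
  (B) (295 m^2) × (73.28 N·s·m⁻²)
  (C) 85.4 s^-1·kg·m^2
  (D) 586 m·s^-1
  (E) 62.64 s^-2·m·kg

(B)

Reference: kg·m·s⁻¹.
Each option:
  (A) kg·s⁻¹
  (B) [m²] · [kg·m⁻¹·s⁻¹] = kg·m·s⁻¹  ← same
  (C) kg·m²·s⁻¹
  (D) m·s⁻¹
  (E) kg·m·s⁻²
Only (B) matches kg·m·s⁻¹.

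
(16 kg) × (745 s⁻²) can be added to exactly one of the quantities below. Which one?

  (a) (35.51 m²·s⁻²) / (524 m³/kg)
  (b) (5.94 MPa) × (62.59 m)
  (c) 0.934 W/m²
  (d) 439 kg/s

(b)

Reference: [kg] · [s⁻²] = kg·s⁻².
Each option:
  (a) [m²·s⁻²] / [kg⁻¹·m³] = kg·m⁻¹·s⁻²
  (b) [kg·m⁻¹·s⁻²] · [m] = kg·s⁻²  ← same
  (c) W·m⁻² = J·s⁻¹·m⁻² = kg·s⁻³
  (d) kg·s⁻¹
Only (b) matches kg·s⁻².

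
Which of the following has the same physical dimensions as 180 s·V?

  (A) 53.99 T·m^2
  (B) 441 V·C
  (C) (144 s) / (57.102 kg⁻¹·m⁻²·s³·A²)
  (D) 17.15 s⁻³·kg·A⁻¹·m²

(A)

Reference: V·s = J·C⁻¹·s = kg·m²·s⁻²·A⁻¹.
Each option:
  (A) T·m² = Wb·m⁻²·m² = kg·m²·s⁻²·A⁻¹  ← same
  (B) C·V = s·A·J·C⁻¹ = kg·m²·s⁻²
  (C) [s] / [kg⁻¹·m⁻²·s³·A²] = kg·m²·s⁻²·A⁻²
  (D) kg·m²·s⁻³·A⁻¹
Only (A) matches kg·m²·s⁻²·A⁻¹.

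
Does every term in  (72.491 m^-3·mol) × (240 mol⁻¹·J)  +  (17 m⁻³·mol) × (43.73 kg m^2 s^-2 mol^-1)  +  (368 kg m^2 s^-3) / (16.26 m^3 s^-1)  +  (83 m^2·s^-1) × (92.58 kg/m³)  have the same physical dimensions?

No

Expand each in SI base units:
  (72.491 m^-3·mol) × (240 mol⁻¹·J):  [m⁻³·mol] · [kg·m²·s⁻²·mol⁻¹] = kg·m⁻¹·s⁻²
  (17 m⁻³·mol) × (43.73 kg m^2 s^-2 mol^-1):  [m⁻³·mol] · [kg·m²·s⁻²·mol⁻¹] = kg·m⁻¹·s⁻²
  (368 kg m^2 s^-3) / (16.26 m^3 s^-1):  [kg·m²·s⁻³] / [m³·s⁻¹] = kg·m⁻¹·s⁻²
  (83 m^2·s^-1) × (92.58 kg/m³):  [m²·s⁻¹] · [kg·m⁻³] = kg·m⁻¹·s⁻¹
The terms do not share a single dimension (kg·m⁻¹·s⁻² vs kg·m⁻¹·s⁻¹).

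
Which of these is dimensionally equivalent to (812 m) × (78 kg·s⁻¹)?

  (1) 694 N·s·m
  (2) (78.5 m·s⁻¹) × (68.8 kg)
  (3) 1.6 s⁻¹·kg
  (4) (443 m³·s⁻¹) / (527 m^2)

Reference: [m] · [kg·s⁻¹] = kg·m·s⁻¹.
Each option:
  (1) N·m·s = kg·m·s⁻²·m·s = kg·m²·s⁻¹
  (2) [m·s⁻¹] · [kg] = kg·m·s⁻¹  ← same
  (3) kg·s⁻¹
  (4) [m³·s⁻¹] / [m²] = m·s⁻¹
Only (2) matches kg·m·s⁻¹.

(2)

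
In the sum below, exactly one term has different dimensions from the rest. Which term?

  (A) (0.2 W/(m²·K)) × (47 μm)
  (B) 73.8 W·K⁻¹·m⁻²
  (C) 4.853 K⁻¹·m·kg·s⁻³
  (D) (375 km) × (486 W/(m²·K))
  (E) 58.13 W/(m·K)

(B)

Expand each in SI base units:
  (A) [kg·s⁻³·K⁻¹] · [m] = kg·m·s⁻³·K⁻¹
  (B) W·m⁻²·K⁻¹ = J·s⁻¹·m⁻²·K⁻¹ = kg·s⁻³·K⁻¹
  (C) kg·m·s⁻³·K⁻¹
  (D) [m] · [kg·s⁻³·K⁻¹] = kg·m·s⁻³·K⁻¹
  (E) W·m⁻¹·K⁻¹ = J·s⁻¹·m⁻¹·K⁻¹ = kg·m·s⁻³·K⁻¹
All reduce to kg·m·s⁻³·K⁻¹ except (B), which is kg·s⁻³·K⁻¹.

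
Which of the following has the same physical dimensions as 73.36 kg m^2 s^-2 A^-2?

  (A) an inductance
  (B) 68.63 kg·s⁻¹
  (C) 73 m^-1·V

Reference: kg·m²·s⁻²·A⁻².
Each option:
  (A) [inductance] = kg·m²·s⁻²·A⁻²  ← same
  (B) kg·s⁻¹
  (C) V·m⁻¹ = J·C⁻¹·m⁻¹ = kg·m·s⁻³·A⁻¹
Only (A) matches kg·m²·s⁻²·A⁻².

(A)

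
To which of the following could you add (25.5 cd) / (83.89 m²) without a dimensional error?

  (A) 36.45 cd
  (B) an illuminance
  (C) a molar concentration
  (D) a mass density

(B)

Reference: [cd] / [m²] = m⁻²·cd.
Each option:
  (A) cd
  (B) [illuminance] = m⁻²·cd  ← same
  (C) [molar concentration] = m⁻³·mol
  (D) [mass density] = kg·m⁻³
Only (B) matches m⁻²·cd.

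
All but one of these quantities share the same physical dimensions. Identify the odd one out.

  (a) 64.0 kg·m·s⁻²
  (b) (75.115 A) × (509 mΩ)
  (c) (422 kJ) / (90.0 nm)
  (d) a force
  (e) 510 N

(b)

In SI base units:
  (a) kg·m·s⁻²
  (b) [A] · [kg·m²·s⁻³·A⁻²] = kg·m²·s⁻³·A⁻¹
  (c) [kg·m²·s⁻²] / [m] = kg·m·s⁻²
  (d) [force] = kg·m·s⁻²
  (e) N = kg·m·s⁻²
All reduce to kg·m·s⁻² except (b), which is kg·m²·s⁻³·A⁻¹.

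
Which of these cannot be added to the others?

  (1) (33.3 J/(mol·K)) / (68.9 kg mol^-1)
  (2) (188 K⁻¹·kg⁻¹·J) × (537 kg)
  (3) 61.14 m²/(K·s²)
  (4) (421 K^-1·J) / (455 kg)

(2)

In SI base units:
  (1) [kg·m²·s⁻²·K⁻¹·mol⁻¹] / [kg·mol⁻¹] = m²·s⁻²·K⁻¹
  (2) [m²·s⁻²·K⁻¹] · [kg] = kg·m²·s⁻²·K⁻¹
  (3) m²·s⁻²·K⁻¹
  (4) [kg·m²·s⁻²·K⁻¹] / [kg] = m²·s⁻²·K⁻¹
All reduce to m²·s⁻²·K⁻¹ except (2), which is kg·m²·s⁻²·K⁻¹.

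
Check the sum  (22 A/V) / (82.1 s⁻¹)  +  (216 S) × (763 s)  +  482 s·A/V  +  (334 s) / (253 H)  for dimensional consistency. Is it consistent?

Reduce each to base SI dimensions:
  (22 A/V) / (82.1 s⁻¹):  [kg⁻¹·m⁻²·s³·A²] / [s⁻¹] = kg⁻¹·m⁻²·s⁴·A²
  (216 S) × (763 s):  [kg⁻¹·m⁻²·s³·A²] · [s] = kg⁻¹·m⁻²·s⁴·A²
  482 s·A/V:  A·s·V⁻¹ = A·s·(J·C⁻¹)⁻¹ = kg⁻¹·m⁻²·s⁴·A²
  (334 s) / (253 H):  [s] / [kg·m²·s⁻²·A⁻²] = kg⁻¹·m⁻²·s³·A²
The terms do not share a single dimension (kg⁻¹·m⁻²·s³·A² vs kg⁻¹·m⁻²·s⁴·A²).

No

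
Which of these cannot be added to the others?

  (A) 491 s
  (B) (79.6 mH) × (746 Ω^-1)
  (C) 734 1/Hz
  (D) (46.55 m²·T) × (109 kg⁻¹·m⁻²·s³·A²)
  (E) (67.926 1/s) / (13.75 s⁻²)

Work out the base dimensions of each:
  (A) s
  (B) [kg·m²·s⁻²·A⁻²] · [kg⁻¹·m⁻²·s³·A²] = s
  (C) Hz⁻¹ = (s⁻¹)⁻¹ = s
  (D) [kg·m²·s⁻²·A⁻¹] · [kg⁻¹·m⁻²·s³·A²] = s·A
  (E) [s⁻¹] / [s⁻²] = s
All reduce to s except (D), which is s·A.

(D)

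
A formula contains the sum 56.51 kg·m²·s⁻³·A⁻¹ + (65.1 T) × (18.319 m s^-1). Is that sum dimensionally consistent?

No

Expand each in SI base units:
  56.51 kg·m²·s⁻³·A⁻¹:  kg·m²·s⁻³·A⁻¹
  (65.1 T) × (18.319 m s^-1):  [kg·s⁻²·A⁻¹] · [m·s⁻¹] = kg·m·s⁻³·A⁻¹
kg·m²·s⁻³·A⁻¹ ≠ kg·m·s⁻³·A⁻¹, so they cannot be added.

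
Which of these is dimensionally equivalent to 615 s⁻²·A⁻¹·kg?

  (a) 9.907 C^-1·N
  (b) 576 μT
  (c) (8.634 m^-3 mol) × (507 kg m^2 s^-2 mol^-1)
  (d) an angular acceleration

Reference: kg·s⁻²·A⁻¹.
Each option:
  (a) N·C⁻¹ = kg·m·s⁻²·(s·A)⁻¹ = kg·m·s⁻³·A⁻¹
  (b) T = Wb·m⁻² = kg·s⁻²·A⁻¹  ← same
  (c) [m⁻³·mol] · [kg·m²·s⁻²·mol⁻¹] = kg·m⁻¹·s⁻²
  (d) [angular acceleration] = s⁻²
Only (b) matches kg·s⁻²·A⁻¹.

(b)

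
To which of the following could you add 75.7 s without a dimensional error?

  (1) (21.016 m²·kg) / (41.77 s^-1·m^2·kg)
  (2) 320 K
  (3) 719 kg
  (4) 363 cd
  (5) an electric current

Reference: s.
Each option:
  (1) [kg·m²] / [kg·m²·s⁻¹] = s  ← same
  (2) K
  (3) kg
  (4) cd
  (5) [electric current] = A
Only (1) matches s.

(1)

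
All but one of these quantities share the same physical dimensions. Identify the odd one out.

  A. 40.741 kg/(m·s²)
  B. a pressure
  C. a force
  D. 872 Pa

C.

In SI base units:
  A. kg·m⁻¹·s⁻²
  B. [pressure] = kg·m⁻¹·s⁻²
  C. [force] = kg·m·s⁻²
  D. Pa = N·m⁻² = kg·m⁻¹·s⁻²
All reduce to kg·m⁻¹·s⁻² except C., which is kg·m·s⁻².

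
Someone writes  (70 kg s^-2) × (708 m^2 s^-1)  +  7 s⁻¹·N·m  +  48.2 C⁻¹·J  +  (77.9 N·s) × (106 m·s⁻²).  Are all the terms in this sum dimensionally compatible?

Work out the base dimensions of each:
  (70 kg s^-2) × (708 m^2 s^-1):  [kg·s⁻²] · [m²·s⁻¹] = kg·m²·s⁻³
  7 s⁻¹·N·m:  N·m·s⁻¹ = kg·m·s⁻²·m·s⁻¹ = kg·m²·s⁻³
  48.2 C⁻¹·J:  J·C⁻¹ = N·m·(s·A)⁻¹ = kg·m²·s⁻³·A⁻¹
  (77.9 N·s) × (106 m·s⁻²):  [kg·m·s⁻¹] · [m·s⁻²] = kg·m²·s⁻³
The terms do not share a single dimension (kg·m²·s⁻³ vs kg·m²·s⁻³·A⁻¹).

No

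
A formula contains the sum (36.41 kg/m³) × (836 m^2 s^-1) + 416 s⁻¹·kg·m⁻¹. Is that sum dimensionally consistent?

Yes

Expand each in SI base units:
  (36.41 kg/m³) × (836 m^2 s^-1):  [kg·m⁻³] · [m²·s⁻¹] = kg·m⁻¹·s⁻¹
  416 s⁻¹·kg·m⁻¹:  kg·m⁻¹·s⁻¹
Both are kg·m⁻¹·s⁻¹, so they have the same dimensions and can be added.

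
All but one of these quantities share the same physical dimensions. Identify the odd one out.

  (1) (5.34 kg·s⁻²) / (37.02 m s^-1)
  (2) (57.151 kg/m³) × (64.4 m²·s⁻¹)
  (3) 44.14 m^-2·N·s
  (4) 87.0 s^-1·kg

(4)

Work out the base dimensions of each:
  (1) [kg·s⁻²] / [m·s⁻¹] = kg·m⁻¹·s⁻¹
  (2) [kg·m⁻³] · [m²·s⁻¹] = kg·m⁻¹·s⁻¹
  (3) N·s·m⁻² = kg·m·s⁻²·s·m⁻² = kg·m⁻¹·s⁻¹
  (4) kg·s⁻¹
All reduce to kg·m⁻¹·s⁻¹ except (4), which is kg·s⁻¹.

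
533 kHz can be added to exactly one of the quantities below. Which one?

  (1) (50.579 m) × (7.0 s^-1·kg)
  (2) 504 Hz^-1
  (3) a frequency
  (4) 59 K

Reference: Hz = s⁻¹.
Each option:
  (1) [m] · [kg·s⁻¹] = kg·m·s⁻¹
  (2) Hz⁻¹ = (s⁻¹)⁻¹ = s
  (3) [frequency] = s⁻¹  ← same
  (4) K
Only (3) matches s⁻¹.

(3)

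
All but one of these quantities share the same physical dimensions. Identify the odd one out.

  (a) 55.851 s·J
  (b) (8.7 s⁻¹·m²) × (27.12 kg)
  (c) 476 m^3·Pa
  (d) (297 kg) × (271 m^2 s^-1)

(c)

Work out the base dimensions of each:
  (a) J·s = N·m·s = kg·m²·s⁻¹
  (b) [m²·s⁻¹] · [kg] = kg·m²·s⁻¹
  (c) Pa·m³ = N·m⁻²·m³ = kg·m²·s⁻²
  (d) [kg] · [m²·s⁻¹] = kg·m²·s⁻¹
All reduce to kg·m²·s⁻¹ except (c), which is kg·m²·s⁻².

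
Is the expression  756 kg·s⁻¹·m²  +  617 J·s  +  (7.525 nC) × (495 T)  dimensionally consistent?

Dimensions:
  756 kg·s⁻¹·m²:  kg·m²·s⁻¹
  617 J·s:  J·s = N·m·s = kg·m²·s⁻¹
  (7.525 nC) × (495 T):  [s·A] · [kg·s⁻²·A⁻¹] = kg·s⁻¹
The terms do not share a single dimension (kg·m²·s⁻¹ vs kg·s⁻¹).

No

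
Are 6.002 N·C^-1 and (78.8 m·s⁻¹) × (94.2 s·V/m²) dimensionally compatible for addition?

Expand each in SI base units:
  6.002 N·C^-1:  N·C⁻¹ = kg·m·s⁻²·(s·A)⁻¹ = kg·m·s⁻³·A⁻¹
  (78.8 m·s⁻¹) × (94.2 s·V/m²):  [m·s⁻¹] · [kg·s⁻²·A⁻¹] = kg·m·s⁻³·A⁻¹
Both are kg·m·s⁻³·A⁻¹, so they have the same dimensions and can be added.

Yes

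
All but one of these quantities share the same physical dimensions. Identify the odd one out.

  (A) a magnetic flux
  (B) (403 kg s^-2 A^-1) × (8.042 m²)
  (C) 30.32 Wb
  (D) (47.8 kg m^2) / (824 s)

Dimensions:
  (A) [magnetic flux] = kg·m²·s⁻²·A⁻¹
  (B) [kg·s⁻²·A⁻¹] · [m²] = kg·m²·s⁻²·A⁻¹
  (C) Wb = V·s = kg·m²·s⁻²·A⁻¹
  (D) [kg·m²] / [s] = kg·m²·s⁻¹
All reduce to kg·m²·s⁻²·A⁻¹ except (D), which is kg·m²·s⁻¹.

(D)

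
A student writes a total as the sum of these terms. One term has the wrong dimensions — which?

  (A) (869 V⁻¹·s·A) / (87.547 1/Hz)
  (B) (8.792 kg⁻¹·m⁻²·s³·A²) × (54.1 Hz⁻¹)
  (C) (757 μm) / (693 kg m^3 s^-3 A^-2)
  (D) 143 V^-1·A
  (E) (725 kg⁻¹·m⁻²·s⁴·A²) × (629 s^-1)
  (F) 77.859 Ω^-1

(B)

Work out the base dimensions of each:
  (A) [kg⁻¹·m⁻²·s⁴·A²] / [s] = kg⁻¹·m⁻²·s³·A²
  (B) [kg⁻¹·m⁻²·s³·A²] · [s] = kg⁻¹·m⁻²·s⁴·A²
  (C) [m] / [kg·m³·s⁻³·A⁻²] = kg⁻¹·m⁻²·s³·A²
  (D) A·V⁻¹ = A·(J·C⁻¹)⁻¹ = kg⁻¹·m⁻²·s³·A²
  (E) [kg⁻¹·m⁻²·s⁴·A²] · [s⁻¹] = kg⁻¹·m⁻²·s³·A²
  (F) Ω⁻¹ = (V·A⁻¹)⁻¹ = kg⁻¹·m⁻²·s³·A²
All reduce to kg⁻¹·m⁻²·s³·A² except (B), which is kg⁻¹·m⁻²·s⁴·A².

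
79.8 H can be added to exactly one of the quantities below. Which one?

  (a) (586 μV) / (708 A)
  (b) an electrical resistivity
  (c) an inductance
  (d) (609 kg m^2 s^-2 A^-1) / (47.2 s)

Reference: H = V·s·A⁻¹ = kg·m²·s⁻²·A⁻².
Each option:
  (a) [kg·m²·s⁻³·A⁻¹] / [A] = kg·m²·s⁻³·A⁻²
  (b) [electrical resistivity] = kg·m³·s⁻³·A⁻²
  (c) [inductance] = kg·m²·s⁻²·A⁻²  ← same
  (d) [kg·m²·s⁻²·A⁻¹] / [s] = kg·m²·s⁻³·A⁻¹
Only (c) matches kg·m²·s⁻²·A⁻².

(c)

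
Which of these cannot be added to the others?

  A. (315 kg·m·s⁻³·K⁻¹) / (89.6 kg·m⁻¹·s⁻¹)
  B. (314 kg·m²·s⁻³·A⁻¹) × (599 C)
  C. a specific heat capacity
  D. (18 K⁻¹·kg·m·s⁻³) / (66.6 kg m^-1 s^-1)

B.

Dimensions:
  A. [kg·m·s⁻³·K⁻¹] / [kg·m⁻¹·s⁻¹] = m²·s⁻²·K⁻¹
  B. [kg·m²·s⁻³·A⁻¹] · [s·A] = kg·m²·s⁻²
  C. [specific heat capacity] = m²·s⁻²·K⁻¹
  D. [kg·m·s⁻³·K⁻¹] / [kg·m⁻¹·s⁻¹] = m²·s⁻²·K⁻¹
All reduce to m²·s⁻²·K⁻¹ except B., which is kg·m²·s⁻².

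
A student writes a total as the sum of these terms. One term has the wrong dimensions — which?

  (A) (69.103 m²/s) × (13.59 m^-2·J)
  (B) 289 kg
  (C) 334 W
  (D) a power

In SI base units:
  (A) [m²·s⁻¹] · [kg·s⁻²] = kg·m²·s⁻³
  (B) kg
  (C) W = J·s⁻¹ = kg·m²·s⁻³
  (D) [power] = kg·m²·s⁻³
All reduce to kg·m²·s⁻³ except (B), which is kg.

(B)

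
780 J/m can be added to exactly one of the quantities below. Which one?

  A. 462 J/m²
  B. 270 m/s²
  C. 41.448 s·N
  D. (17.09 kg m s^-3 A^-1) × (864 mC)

Reference: J·m⁻¹ = N·m·m⁻¹ = kg·m·s⁻².
Each option:
  A. J·m⁻² = N·m·m⁻² = kg·s⁻²
  B. m·s⁻²
  C. N·s = kg·m·s⁻²·s = kg·m·s⁻¹
  D. [kg·m·s⁻³·A⁻¹] · [s·A] = kg·m·s⁻²  ← same
Only D. matches kg·m·s⁻².

D.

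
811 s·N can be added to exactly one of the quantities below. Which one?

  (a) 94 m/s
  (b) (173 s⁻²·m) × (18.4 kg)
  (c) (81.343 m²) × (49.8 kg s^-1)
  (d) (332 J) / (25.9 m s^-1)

(d)

Reference: N·s = kg·m·s⁻²·s = kg·m·s⁻¹.
Each option:
  (a) m·s⁻¹
  (b) [m·s⁻²] · [kg] = kg·m·s⁻²
  (c) [m²] · [kg·s⁻¹] = kg·m²·s⁻¹
  (d) [kg·m²·s⁻²] / [m·s⁻¹] = kg·m·s⁻¹  ← same
Only (d) matches kg·m·s⁻¹.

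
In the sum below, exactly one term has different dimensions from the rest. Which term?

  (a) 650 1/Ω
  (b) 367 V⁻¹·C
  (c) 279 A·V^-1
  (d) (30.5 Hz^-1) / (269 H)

Reduce each to base SI dimensions:
  (a) Ω⁻¹ = (V·A⁻¹)⁻¹ = kg⁻¹·m⁻²·s³·A²
  (b) C·V⁻¹ = s·A·(J·C⁻¹)⁻¹ = kg⁻¹·m⁻²·s⁴·A²
  (c) A·V⁻¹ = A·(J·C⁻¹)⁻¹ = kg⁻¹·m⁻²·s³·A²
  (d) [s] / [kg·m²·s⁻²·A⁻²] = kg⁻¹·m⁻²·s³·A²
All reduce to kg⁻¹·m⁻²·s³·A² except (b), which is kg⁻¹·m⁻²·s⁴·A².

(b)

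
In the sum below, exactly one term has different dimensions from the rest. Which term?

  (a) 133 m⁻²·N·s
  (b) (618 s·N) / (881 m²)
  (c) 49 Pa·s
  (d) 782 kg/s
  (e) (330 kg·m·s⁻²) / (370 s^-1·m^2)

(d)

Reduce each to base SI dimensions:
  (a) N·s·m⁻² = kg·m·s⁻²·s·m⁻² = kg·m⁻¹·s⁻¹
  (b) [kg·m·s⁻¹] / [m²] = kg·m⁻¹·s⁻¹
  (c) Pa·s = N·m⁻²·s = kg·m⁻¹·s⁻¹
  (d) kg·s⁻¹
  (e) [kg·m·s⁻²] / [m²·s⁻¹] = kg·m⁻¹·s⁻¹
All reduce to kg·m⁻¹·s⁻¹ except (d), which is kg·s⁻¹.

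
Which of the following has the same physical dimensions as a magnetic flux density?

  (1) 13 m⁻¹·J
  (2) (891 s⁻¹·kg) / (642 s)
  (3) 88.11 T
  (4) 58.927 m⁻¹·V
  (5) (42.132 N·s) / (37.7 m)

Reference: [magnetic flux density] = kg·s⁻²·A⁻¹.
Each option:
  (1) J·m⁻¹ = N·m·m⁻¹ = kg·m·s⁻²
  (2) [kg·s⁻¹] / [s] = kg·s⁻²
  (3) T = Wb·m⁻² = kg·s⁻²·A⁻¹  ← same
  (4) V·m⁻¹ = J·C⁻¹·m⁻¹ = kg·m·s⁻³·A⁻¹
  (5) [kg·m·s⁻¹] / [m] = kg·s⁻¹
Only (3) matches kg·s⁻²·A⁻¹.

(3)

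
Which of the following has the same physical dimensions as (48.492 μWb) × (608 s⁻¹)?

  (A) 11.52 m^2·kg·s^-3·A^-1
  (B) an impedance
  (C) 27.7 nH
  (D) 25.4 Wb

Reference: [kg·m²·s⁻²·A⁻¹] · [s⁻¹] = kg·m²·s⁻³·A⁻¹.
Each option:
  (A) kg·m²·s⁻³·A⁻¹  ← same
  (B) [impedance] = kg·m²·s⁻³·A⁻²
  (C) H = V·s·A⁻¹ = kg·m²·s⁻²·A⁻²
  (D) Wb = V·s = kg·m²·s⁻²·A⁻¹
Only (A) matches kg·m²·s⁻³·A⁻¹.

(A)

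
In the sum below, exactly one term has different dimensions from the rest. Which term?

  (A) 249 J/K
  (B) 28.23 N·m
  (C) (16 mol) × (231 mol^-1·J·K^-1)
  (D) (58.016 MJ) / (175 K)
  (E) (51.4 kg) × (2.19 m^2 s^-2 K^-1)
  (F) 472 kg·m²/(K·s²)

(B)

Reduce each to base SI dimensions:
  (A) J·K⁻¹ = N·m·K⁻¹ = kg·m²·s⁻²·K⁻¹
  (B) N·m = kg·m·s⁻²·m = kg·m²·s⁻²
  (C) [mol] · [kg·m²·s⁻²·K⁻¹·mol⁻¹] = kg·m²·s⁻²·K⁻¹
  (D) [kg·m²·s⁻²] / [K] = kg·m²·s⁻²·K⁻¹
  (E) [kg] · [m²·s⁻²·K⁻¹] = kg·m²·s⁻²·K⁻¹
  (F) kg·m²·s⁻²·K⁻¹
All reduce to kg·m²·s⁻²·K⁻¹ except (B), which is kg·m²·s⁻².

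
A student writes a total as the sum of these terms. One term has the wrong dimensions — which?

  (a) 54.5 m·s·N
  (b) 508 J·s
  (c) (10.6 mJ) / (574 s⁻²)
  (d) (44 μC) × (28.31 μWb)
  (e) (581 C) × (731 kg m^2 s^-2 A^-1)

Expand each in SI base units:
  (a) N·m·s = kg·m·s⁻²·m·s = kg·m²·s⁻¹
  (b) J·s = N·m·s = kg·m²·s⁻¹
  (c) [kg·m²·s⁻²] / [s⁻²] = kg·m²
  (d) [s·A] · [kg·m²·s⁻²·A⁻¹] = kg·m²·s⁻¹
  (e) [s·A] · [kg·m²·s⁻²·A⁻¹] = kg·m²·s⁻¹
All reduce to kg·m²·s⁻¹ except (c), which is kg·m².

(c)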